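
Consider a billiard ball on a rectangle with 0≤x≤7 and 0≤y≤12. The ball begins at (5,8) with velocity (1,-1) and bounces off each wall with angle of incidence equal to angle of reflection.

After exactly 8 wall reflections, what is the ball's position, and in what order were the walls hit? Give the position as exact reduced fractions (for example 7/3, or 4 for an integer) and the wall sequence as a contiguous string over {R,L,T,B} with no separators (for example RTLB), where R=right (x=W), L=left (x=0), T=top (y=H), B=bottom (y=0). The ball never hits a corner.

Final position: (5,0)
Wall sequence: RBLRTLRB

1. t=2 → R at (7,6); v=(-1,-1)
2. t=6 → B at (1,0); v=(-1,1)
3. t=1 → L at (0,1); v=(1,1)
4. t=7 → R at (7,8); v=(-1,1)
5. t=4 → T at (3,12); v=(-1,-1)
6. t=3 → L at (0,9); v=(1,-1)
7. t=7 → R at (7,2); v=(-1,-1)
8. t=2 → B at (5,0); v=(-1,1)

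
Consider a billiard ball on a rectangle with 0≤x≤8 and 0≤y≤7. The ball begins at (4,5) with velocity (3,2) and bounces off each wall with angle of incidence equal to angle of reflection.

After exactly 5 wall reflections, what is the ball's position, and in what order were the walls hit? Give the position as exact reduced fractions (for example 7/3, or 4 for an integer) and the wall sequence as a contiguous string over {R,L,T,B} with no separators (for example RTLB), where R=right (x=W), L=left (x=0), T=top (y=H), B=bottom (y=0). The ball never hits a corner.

Final position: (8,13/3)
Wall sequence: TRLBR

1. t=1 → T at (7,7); v=(3,-2)
2. t=1/3 → R at (8,19/3); v=(-3,-2)
3. t=8/3 → L at (0,1); v=(3,-2)
4. t=1/2 → B at (3/2,0); v=(3,2)
5. t=13/6 → R at (8,13/3); v=(-3,2)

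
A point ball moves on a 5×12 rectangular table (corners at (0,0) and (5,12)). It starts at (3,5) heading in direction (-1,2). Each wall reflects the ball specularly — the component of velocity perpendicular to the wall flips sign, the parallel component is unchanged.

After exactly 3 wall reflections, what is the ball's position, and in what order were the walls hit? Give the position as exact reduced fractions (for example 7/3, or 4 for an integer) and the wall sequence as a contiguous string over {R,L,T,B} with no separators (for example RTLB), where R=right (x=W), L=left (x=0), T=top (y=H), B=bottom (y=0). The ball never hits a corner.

1. t=3 → L at (0,11); v=(1,2)
2. t=1/2 → T at (1/2,12); v=(1,-2)
3. t=9/2 → R at (5,3); v=(-1,-2)

Final position: (5,3)
Wall sequence: LTR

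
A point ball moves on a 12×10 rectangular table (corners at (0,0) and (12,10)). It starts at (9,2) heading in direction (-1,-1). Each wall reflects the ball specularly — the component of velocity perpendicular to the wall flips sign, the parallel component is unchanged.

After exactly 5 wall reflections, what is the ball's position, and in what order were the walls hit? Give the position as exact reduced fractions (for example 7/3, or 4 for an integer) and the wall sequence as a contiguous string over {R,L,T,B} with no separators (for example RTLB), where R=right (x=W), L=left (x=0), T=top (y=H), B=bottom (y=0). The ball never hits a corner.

Final position: (11,0)
Wall sequence: BLTRB

1. t=2 → B at (7,0); v=(-1,1)
2. t=7 → L at (0,7); v=(1,1)
3. t=3 → T at (3,10); v=(1,-1)
4. t=9 → R at (12,1); v=(-1,-1)
5. t=1 → B at (11,0); v=(-1,1)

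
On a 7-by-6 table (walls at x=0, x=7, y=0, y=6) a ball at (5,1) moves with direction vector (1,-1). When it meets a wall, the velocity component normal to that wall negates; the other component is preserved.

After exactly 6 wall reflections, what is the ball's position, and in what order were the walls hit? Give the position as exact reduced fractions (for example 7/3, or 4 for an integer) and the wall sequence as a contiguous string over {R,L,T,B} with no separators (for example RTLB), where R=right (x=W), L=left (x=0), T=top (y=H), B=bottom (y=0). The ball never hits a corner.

Final position: (7,3)
Wall sequence: BRTLBR

1. t=1 → B at (6,0); v=(1,1)
2. t=1 → R at (7,1); v=(-1,1)
3. t=5 → T at (2,6); v=(-1,-1)
4. t=2 → L at (0,4); v=(1,-1)
5. t=4 → B at (4,0); v=(1,1)
6. t=3 → R at (7,3); v=(-1,1)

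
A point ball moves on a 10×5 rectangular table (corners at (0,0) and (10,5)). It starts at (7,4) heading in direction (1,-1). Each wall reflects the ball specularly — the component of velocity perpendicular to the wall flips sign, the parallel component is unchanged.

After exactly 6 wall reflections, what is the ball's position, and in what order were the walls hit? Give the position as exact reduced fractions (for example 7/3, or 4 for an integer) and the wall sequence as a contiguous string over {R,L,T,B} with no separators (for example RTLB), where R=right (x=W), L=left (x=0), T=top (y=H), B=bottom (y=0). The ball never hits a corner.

Final position: (6,5)
Wall sequence: RBTLBT

1. t=3 → R at (10,1); v=(-1,-1)
2. t=1 → B at (9,0); v=(-1,1)
3. t=5 → T at (4,5); v=(-1,-1)
4. t=4 → L at (0,1); v=(1,-1)
5. t=1 → B at (1,0); v=(1,1)
6. t=5 → T at (6,5); v=(1,-1)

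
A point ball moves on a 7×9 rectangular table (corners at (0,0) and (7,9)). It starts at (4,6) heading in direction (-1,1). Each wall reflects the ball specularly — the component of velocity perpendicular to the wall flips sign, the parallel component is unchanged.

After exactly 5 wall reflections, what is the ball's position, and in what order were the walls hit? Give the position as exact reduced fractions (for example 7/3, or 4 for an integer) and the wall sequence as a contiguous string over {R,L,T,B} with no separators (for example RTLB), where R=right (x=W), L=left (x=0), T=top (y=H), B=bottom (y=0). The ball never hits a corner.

Final position: (0,6)
Wall sequence: TLRBL

1. t=3 → T at (1,9); v=(-1,-1)
2. t=1 → L at (0,8); v=(1,-1)
3. t=7 → R at (7,1); v=(-1,-1)
4. t=1 → B at (6,0); v=(-1,1)
5. t=6 → L at (0,6); v=(1,1)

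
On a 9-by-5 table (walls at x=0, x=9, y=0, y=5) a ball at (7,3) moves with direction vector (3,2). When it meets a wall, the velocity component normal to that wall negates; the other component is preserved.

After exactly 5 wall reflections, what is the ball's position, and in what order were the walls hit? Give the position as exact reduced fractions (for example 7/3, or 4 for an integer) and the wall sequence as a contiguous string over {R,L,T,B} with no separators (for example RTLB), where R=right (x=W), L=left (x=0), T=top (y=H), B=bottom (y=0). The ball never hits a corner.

Final position: (7,5)
Wall sequence: RTBLT

1. t=2/3 → R at (9,13/3); v=(-3,2)
2. t=1/3 → T at (8,5); v=(-3,-2)
3. t=5/2 → B at (1/2,0); v=(-3,2)
4. t=1/6 → L at (0,1/3); v=(3,2)
5. t=7/3 → T at (7,5); v=(3,-2)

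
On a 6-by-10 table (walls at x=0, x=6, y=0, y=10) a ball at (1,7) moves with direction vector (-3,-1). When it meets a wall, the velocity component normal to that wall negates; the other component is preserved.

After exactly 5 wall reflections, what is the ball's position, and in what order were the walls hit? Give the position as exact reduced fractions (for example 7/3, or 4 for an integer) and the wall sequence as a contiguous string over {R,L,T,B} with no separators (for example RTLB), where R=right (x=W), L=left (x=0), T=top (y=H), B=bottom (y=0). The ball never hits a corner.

Final position: (4,0)
Wall sequence: LRLRB

1. t=1/3 → L at (0,20/3); v=(3,-1)
2. t=2 → R at (6,14/3); v=(-3,-1)
3. t=2 → L at (0,8/3); v=(3,-1)
4. t=2 → R at (6,2/3); v=(-3,-1)
5. t=2/3 → B at (4,0); v=(-3,1)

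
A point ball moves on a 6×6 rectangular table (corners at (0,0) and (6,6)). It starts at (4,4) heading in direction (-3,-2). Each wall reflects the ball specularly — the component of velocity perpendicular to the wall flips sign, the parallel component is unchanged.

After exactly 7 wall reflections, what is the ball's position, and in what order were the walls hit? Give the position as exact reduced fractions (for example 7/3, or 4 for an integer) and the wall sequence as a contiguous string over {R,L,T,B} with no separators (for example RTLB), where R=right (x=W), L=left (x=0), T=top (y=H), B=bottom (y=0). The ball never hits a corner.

Final position: (4,0)
Wall sequence: LBRTLRB

1. t=4/3 → L at (0,4/3); v=(3,-2)
2. t=2/3 → B at (2,0); v=(3,2)
3. t=4/3 → R at (6,8/3); v=(-3,2)
4. t=5/3 → T at (1,6); v=(-3,-2)
5. t=1/3 → L at (0,16/3); v=(3,-2)
6. t=2 → R at (6,4/3); v=(-3,-2)
7. t=2/3 → B at (4,0); v=(-3,2)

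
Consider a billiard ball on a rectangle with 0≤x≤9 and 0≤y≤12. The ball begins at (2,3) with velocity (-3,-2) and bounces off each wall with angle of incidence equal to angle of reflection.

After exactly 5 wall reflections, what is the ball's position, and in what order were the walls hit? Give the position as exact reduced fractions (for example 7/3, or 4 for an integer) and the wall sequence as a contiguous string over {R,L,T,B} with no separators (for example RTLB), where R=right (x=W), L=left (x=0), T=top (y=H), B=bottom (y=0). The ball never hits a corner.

1. t=2/3 → L at (0,5/3); v=(3,-2)
2. t=5/6 → B at (5/2,0); v=(3,2)
3. t=13/6 → R at (9,13/3); v=(-3,2)
4. t=3 → L at (0,31/3); v=(3,2)
5. t=5/6 → T at (5/2,12); v=(3,-2)

Final position: (5/2,12)
Wall sequence: LBRLT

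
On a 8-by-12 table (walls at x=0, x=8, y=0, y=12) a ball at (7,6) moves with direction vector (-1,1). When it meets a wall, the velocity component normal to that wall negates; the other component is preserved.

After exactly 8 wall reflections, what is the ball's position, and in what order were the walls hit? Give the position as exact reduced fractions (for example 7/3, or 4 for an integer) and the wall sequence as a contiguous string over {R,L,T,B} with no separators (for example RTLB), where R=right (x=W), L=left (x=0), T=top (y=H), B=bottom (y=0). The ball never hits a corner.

Final position: (0,3)
Wall sequence: TLRBLTRL

1. t=6 → T at (1,12); v=(-1,-1)
2. t=1 → L at (0,11); v=(1,-1)
3. t=8 → R at (8,3); v=(-1,-1)
4. t=3 → B at (5,0); v=(-1,1)
5. t=5 → L at (0,5); v=(1,1)
6. t=7 → T at (7,12); v=(1,-1)
7. t=1 → R at (8,11); v=(-1,-1)
8. t=8 → L at (0,3); v=(1,-1)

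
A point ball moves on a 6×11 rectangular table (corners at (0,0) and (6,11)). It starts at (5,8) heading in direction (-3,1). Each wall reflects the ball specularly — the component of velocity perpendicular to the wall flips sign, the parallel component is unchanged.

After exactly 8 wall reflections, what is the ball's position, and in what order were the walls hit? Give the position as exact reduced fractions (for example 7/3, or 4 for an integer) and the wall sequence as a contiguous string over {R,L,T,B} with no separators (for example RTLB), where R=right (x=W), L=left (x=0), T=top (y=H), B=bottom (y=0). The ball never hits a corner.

1. t=5/3 → L at (0,29/3); v=(3,1)
2. t=4/3 → T at (4,11); v=(3,-1)
3. t=2/3 → R at (6,31/3); v=(-3,-1)
4. t=2 → L at (0,25/3); v=(3,-1)
5. t=2 → R at (6,19/3); v=(-3,-1)
6. t=2 → L at (0,13/3); v=(3,-1)
7. t=2 → R at (6,7/3); v=(-3,-1)
8. t=2 → L at (0,1/3); v=(3,-1)

Final position: (0,1/3)
Wall sequence: LTRLRLRL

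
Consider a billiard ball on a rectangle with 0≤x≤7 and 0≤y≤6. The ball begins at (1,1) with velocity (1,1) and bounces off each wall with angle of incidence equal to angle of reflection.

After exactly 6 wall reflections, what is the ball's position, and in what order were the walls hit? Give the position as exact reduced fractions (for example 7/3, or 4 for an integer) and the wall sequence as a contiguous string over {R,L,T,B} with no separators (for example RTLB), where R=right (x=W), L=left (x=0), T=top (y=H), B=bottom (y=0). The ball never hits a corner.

Final position: (7,3)
Wall sequence: TRBLTR

1. t=5 → T at (6,6); v=(1,-1)
2. t=1 → R at (7,5); v=(-1,-1)
3. t=5 → B at (2,0); v=(-1,1)
4. t=2 → L at (0,2); v=(1,1)
5. t=4 → T at (4,6); v=(1,-1)
6. t=3 → R at (7,3); v=(-1,-1)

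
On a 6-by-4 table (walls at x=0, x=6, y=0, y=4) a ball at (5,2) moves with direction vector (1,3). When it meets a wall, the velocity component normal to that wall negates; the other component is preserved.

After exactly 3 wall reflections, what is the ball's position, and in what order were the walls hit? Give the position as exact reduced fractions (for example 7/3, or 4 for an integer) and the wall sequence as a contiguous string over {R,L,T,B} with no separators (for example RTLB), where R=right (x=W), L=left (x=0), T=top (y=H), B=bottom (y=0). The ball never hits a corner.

1. t=2/3 → T at (17/3,4); v=(1,-3)
2. t=1/3 → R at (6,3); v=(-1,-3)
3. t=1 → B at (5,0); v=(-1,3)

Final position: (5,0)
Wall sequence: TRB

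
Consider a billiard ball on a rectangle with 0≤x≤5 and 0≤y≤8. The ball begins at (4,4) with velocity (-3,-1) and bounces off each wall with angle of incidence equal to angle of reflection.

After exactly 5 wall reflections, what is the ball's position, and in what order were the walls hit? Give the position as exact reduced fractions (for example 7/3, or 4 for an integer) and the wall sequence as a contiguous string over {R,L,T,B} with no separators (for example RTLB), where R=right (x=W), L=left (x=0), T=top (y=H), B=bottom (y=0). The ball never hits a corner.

1. t=4/3 → L at (0,8/3); v=(3,-1)
2. t=5/3 → R at (5,1); v=(-3,-1)
3. t=1 → B at (2,0); v=(-3,1)
4. t=2/3 → L at (0,2/3); v=(3,1)
5. t=5/3 → R at (5,7/3); v=(-3,1)

Final position: (5,7/3)
Wall sequence: LRBLR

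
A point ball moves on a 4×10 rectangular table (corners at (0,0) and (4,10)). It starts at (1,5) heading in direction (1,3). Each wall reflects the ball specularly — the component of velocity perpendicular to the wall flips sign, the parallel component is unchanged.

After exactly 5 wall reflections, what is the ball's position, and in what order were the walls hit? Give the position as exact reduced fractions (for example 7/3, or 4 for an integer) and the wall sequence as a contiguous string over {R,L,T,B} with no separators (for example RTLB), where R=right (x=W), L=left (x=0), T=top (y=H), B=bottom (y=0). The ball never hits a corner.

1. t=5/3 → T at (8/3,10); v=(1,-3)
2. t=4/3 → R at (4,6); v=(-1,-3)
3. t=2 → B at (2,0); v=(-1,3)
4. t=2 → L at (0,6); v=(1,3)
5. t=4/3 → T at (4/3,10); v=(1,-3)

Final position: (4/3,10)
Wall sequence: TRBLT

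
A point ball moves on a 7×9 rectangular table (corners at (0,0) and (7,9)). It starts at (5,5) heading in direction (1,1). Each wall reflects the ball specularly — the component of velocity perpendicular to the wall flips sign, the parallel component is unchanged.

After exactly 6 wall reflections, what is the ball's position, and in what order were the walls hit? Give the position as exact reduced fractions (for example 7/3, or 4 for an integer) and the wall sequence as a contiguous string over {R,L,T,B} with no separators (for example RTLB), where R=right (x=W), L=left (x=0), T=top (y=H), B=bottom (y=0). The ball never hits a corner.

1. t=2 → R at (7,7); v=(-1,1)
2. t=2 → T at (5,9); v=(-1,-1)
3. t=5 → L at (0,4); v=(1,-1)
4. t=4 → B at (4,0); v=(1,1)
5. t=3 → R at (7,3); v=(-1,1)
6. t=6 → T at (1,9); v=(-1,-1)

Final position: (1,9)
Wall sequence: RTLBRT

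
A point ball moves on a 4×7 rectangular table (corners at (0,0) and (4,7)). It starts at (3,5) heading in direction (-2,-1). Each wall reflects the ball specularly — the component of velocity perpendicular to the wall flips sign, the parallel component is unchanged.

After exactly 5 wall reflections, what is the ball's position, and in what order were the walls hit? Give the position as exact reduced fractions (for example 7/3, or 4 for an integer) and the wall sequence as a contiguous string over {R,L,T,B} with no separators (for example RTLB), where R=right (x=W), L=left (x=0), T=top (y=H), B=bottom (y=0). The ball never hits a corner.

1. t=3/2 → L at (0,7/2); v=(2,-1)
2. t=2 → R at (4,3/2); v=(-2,-1)
3. t=3/2 → B at (1,0); v=(-2,1)
4. t=1/2 → L at (0,1/2); v=(2,1)
5. t=2 → R at (4,5/2); v=(-2,1)

Final position: (4,5/2)
Wall sequence: LRBLR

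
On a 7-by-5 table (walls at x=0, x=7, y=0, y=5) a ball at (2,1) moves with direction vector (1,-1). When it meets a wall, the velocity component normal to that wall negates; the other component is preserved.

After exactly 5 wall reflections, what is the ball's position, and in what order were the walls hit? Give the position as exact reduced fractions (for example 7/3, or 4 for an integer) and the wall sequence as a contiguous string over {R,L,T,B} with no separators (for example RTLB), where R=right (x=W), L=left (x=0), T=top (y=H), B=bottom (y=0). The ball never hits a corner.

1. t=1 → B at (3,0); v=(1,1)
2. t=4 → R at (7,4); v=(-1,1)
3. t=1 → T at (6,5); v=(-1,-1)
4. t=5 → B at (1,0); v=(-1,1)
5. t=1 → L at (0,1); v=(1,1)

Final position: (0,1)
Wall sequence: BRTBL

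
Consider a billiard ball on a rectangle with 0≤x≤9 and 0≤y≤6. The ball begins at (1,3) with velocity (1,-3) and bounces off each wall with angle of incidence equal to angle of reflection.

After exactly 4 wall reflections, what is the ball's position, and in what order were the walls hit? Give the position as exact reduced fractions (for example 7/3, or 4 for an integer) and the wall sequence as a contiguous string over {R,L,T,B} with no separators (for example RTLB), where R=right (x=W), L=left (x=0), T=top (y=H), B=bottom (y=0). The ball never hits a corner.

Final position: (8,6)
Wall sequence: BTBT

1. t=1 → B at (2,0); v=(1,3)
2. t=2 → T at (4,6); v=(1,-3)
3. t=2 → B at (6,0); v=(1,3)
4. t=2 → T at (8,6); v=(1,-3)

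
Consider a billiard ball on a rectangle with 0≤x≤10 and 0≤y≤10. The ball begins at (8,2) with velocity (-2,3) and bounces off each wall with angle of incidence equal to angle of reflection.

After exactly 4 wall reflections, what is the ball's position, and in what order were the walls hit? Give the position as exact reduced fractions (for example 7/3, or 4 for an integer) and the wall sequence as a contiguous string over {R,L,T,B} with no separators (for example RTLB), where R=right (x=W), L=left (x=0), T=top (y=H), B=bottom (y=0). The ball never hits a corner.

Final position: (10,9)
Wall sequence: TLBR

1. t=8/3 → T at (8/3,10); v=(-2,-3)
2. t=4/3 → L at (0,6); v=(2,-3)
3. t=2 → B at (4,0); v=(2,3)
4. t=3 → R at (10,9); v=(-2,3)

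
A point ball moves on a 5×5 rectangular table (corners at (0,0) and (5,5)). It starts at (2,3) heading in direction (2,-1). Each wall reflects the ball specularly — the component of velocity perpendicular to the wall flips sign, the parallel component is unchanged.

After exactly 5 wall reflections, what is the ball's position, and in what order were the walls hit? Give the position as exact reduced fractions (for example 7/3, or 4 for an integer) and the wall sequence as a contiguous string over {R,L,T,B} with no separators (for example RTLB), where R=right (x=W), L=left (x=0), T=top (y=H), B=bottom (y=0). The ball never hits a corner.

1. t=3/2 → R at (5,3/2); v=(-2,-1)
2. t=3/2 → B at (2,0); v=(-2,1)
3. t=1 → L at (0,1); v=(2,1)
4. t=5/2 → R at (5,7/2); v=(-2,1)
5. t=3/2 → T at (2,5); v=(-2,-1)

Final position: (2,5)
Wall sequence: RBLRT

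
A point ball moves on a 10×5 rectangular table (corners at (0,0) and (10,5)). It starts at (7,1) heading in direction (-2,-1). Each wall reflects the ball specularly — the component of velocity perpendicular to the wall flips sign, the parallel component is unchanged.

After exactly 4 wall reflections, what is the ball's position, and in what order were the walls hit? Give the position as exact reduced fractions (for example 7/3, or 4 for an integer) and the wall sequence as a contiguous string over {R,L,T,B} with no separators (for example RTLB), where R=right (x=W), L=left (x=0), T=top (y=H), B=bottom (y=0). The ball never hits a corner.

1. t=1 → B at (5,0); v=(-2,1)
2. t=5/2 → L at (0,5/2); v=(2,1)
3. t=5/2 → T at (5,5); v=(2,-1)
4. t=5/2 → R at (10,5/2); v=(-2,-1)

Final position: (10,5/2)
Wall sequence: BLTR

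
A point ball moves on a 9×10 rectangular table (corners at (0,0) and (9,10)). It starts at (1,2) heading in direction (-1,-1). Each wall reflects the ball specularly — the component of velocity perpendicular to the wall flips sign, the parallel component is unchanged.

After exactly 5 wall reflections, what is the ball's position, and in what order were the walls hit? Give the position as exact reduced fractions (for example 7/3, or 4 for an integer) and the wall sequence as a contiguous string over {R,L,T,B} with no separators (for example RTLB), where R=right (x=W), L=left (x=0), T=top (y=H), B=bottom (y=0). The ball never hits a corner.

1. t=1 → L at (0,1); v=(1,-1)
2. t=1 → B at (1,0); v=(1,1)
3. t=8 → R at (9,8); v=(-1,1)
4. t=2 → T at (7,10); v=(-1,-1)
5. t=7 → L at (0,3); v=(1,-1)

Final position: (0,3)
Wall sequence: LBRTL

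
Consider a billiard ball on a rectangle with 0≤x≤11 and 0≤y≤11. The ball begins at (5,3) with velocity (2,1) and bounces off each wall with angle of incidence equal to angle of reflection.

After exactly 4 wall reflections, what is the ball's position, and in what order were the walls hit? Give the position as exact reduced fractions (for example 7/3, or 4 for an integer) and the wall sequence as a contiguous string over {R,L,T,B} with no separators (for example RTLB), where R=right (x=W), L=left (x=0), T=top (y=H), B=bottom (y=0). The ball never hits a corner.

Final position: (11,5)
Wall sequence: RTLR

1. t=3 → R at (11,6); v=(-2,1)
2. t=5 → T at (1,11); v=(-2,-1)
3. t=1/2 → L at (0,21/2); v=(2,-1)
4. t=11/2 → R at (11,5); v=(-2,-1)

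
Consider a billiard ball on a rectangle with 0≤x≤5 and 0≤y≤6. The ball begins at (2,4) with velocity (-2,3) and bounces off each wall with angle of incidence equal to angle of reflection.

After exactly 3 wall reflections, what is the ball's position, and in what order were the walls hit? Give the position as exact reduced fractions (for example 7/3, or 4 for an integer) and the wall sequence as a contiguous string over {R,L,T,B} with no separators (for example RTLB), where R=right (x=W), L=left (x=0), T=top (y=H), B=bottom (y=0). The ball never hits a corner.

1. t=2/3 → T at (2/3,6); v=(-2,-3)
2. t=1/3 → L at (0,5); v=(2,-3)
3. t=5/3 → B at (10/3,0); v=(2,3)

Final position: (10/3,0)
Wall sequence: TLB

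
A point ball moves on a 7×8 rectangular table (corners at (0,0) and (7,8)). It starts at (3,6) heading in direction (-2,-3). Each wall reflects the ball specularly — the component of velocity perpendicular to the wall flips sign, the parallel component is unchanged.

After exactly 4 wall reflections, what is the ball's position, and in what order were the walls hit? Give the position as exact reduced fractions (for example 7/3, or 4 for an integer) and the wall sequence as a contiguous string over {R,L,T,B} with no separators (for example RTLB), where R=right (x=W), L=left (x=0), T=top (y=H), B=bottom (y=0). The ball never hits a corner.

1. t=3/2 → L at (0,3/2); v=(2,-3)
2. t=1/2 → B at (1,0); v=(2,3)
3. t=8/3 → T at (19/3,8); v=(2,-3)
4. t=1/3 → R at (7,7); v=(-2,-3)

Final position: (7,7)
Wall sequence: LBTR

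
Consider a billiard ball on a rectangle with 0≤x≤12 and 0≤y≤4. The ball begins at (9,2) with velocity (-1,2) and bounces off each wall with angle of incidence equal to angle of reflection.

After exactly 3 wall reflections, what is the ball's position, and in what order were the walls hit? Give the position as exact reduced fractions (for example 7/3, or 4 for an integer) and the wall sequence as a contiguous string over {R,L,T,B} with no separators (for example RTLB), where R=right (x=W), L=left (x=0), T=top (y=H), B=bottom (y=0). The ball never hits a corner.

1. t=1 → T at (8,4); v=(-1,-2)
2. t=2 → B at (6,0); v=(-1,2)
3. t=2 → T at (4,4); v=(-1,-2)

Final position: (4,4)
Wall sequence: TBT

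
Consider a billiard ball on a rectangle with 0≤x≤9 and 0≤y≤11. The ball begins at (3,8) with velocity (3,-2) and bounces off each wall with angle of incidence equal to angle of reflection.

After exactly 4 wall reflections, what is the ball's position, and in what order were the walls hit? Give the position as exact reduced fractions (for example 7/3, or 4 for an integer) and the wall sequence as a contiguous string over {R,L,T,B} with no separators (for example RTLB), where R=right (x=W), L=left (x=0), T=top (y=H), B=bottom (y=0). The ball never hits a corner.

1. t=2 → R at (9,4); v=(-3,-2)
2. t=2 → B at (3,0); v=(-3,2)
3. t=1 → L at (0,2); v=(3,2)
4. t=3 → R at (9,8); v=(-3,2)

Final position: (9,8)
Wall sequence: RBLR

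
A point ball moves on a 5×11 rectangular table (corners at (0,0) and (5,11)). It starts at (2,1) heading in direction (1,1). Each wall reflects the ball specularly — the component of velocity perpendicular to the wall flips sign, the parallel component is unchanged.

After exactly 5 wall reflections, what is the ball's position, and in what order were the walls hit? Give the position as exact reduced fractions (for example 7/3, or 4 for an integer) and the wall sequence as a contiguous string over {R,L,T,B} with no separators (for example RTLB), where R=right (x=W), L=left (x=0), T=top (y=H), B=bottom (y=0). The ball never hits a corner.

1. t=3 → R at (5,4); v=(-1,1)
2. t=5 → L at (0,9); v=(1,1)
3. t=2 → T at (2,11); v=(1,-1)
4. t=3 → R at (5,8); v=(-1,-1)
5. t=5 → L at (0,3); v=(1,-1)

Final position: (0,3)
Wall sequence: RLTRL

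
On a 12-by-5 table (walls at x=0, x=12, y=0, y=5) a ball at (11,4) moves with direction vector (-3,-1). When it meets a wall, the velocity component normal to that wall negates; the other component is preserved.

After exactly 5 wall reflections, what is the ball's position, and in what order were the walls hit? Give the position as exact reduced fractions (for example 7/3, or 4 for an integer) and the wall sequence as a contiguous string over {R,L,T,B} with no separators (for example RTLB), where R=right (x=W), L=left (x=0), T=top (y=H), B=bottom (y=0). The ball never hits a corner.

Final position: (0,7/3)
Wall sequence: LBRTL

1. t=11/3 → L at (0,1/3); v=(3,-1)
2. t=1/3 → B at (1,0); v=(3,1)
3. t=11/3 → R at (12,11/3); v=(-3,1)
4. t=4/3 → T at (8,5); v=(-3,-1)
5. t=8/3 → L at (0,7/3); v=(3,-1)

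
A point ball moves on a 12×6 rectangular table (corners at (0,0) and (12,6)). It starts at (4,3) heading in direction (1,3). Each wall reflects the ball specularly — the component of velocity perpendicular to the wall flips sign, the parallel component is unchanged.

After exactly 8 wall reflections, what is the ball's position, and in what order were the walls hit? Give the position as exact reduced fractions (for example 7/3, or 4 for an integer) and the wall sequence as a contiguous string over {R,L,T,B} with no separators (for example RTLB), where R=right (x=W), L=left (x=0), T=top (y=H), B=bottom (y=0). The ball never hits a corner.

Final position: (7,6)
Wall sequence: TBTBRTBT

1. t=1 → T at (5,6); v=(1,-3)
2. t=2 → B at (7,0); v=(1,3)
3. t=2 → T at (9,6); v=(1,-3)
4. t=2 → B at (11,0); v=(1,3)
5. t=1 → R at (12,3); v=(-1,3)
6. t=1 → T at (11,6); v=(-1,-3)
7. t=2 → B at (9,0); v=(-1,3)
8. t=2 → T at (7,6); v=(-1,-3)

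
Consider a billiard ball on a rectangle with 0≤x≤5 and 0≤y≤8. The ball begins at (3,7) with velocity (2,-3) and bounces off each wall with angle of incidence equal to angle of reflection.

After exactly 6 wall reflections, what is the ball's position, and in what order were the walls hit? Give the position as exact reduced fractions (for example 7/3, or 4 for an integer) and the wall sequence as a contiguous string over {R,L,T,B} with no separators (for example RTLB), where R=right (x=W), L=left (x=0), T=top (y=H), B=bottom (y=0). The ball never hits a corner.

1. t=1 → R at (5,4); v=(-2,-3)
2. t=4/3 → B at (7/3,0); v=(-2,3)
3. t=7/6 → L at (0,7/2); v=(2,3)
4. t=3/2 → T at (3,8); v=(2,-3)
5. t=1 → R at (5,5); v=(-2,-3)
6. t=5/3 → B at (5/3,0); v=(-2,3)

Final position: (5/3,0)
Wall sequence: RBLTRB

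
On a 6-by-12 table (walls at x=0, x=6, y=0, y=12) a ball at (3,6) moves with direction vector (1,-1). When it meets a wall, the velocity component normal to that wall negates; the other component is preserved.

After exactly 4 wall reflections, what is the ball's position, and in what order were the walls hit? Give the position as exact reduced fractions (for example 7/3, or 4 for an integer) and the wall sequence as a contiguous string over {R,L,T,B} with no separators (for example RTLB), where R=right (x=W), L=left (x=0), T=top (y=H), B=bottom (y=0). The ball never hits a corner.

1. t=3 → R at (6,3); v=(-1,-1)
2. t=3 → B at (3,0); v=(-1,1)
3. t=3 → L at (0,3); v=(1,1)
4. t=6 → R at (6,9); v=(-1,1)

Final position: (6,9)
Wall sequence: RBLR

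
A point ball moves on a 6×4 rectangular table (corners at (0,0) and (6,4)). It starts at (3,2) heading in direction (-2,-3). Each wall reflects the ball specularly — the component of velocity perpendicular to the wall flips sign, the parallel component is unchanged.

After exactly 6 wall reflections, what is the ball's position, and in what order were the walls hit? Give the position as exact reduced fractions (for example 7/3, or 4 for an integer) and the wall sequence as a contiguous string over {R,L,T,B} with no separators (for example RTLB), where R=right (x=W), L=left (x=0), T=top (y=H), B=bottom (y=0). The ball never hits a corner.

1. t=2/3 → B at (5/3,0); v=(-2,3)
2. t=5/6 → L at (0,5/2); v=(2,3)
3. t=1/2 → T at (1,4); v=(2,-3)
4. t=4/3 → B at (11/3,0); v=(2,3)
5. t=7/6 → R at (6,7/2); v=(-2,3)
6. t=1/6 → T at (17/3,4); v=(-2,-3)

Final position: (17/3,4)
Wall sequence: BLTBRT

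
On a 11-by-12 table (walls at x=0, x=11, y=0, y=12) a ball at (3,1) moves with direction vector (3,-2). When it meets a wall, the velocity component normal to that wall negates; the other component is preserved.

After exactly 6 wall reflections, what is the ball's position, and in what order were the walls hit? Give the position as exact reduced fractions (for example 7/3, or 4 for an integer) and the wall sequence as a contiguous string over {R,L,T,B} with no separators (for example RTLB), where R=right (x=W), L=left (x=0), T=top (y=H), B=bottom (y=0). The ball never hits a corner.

Final position: (7/2,0)
Wall sequence: BRLTRB

1. t=1/2 → B at (9/2,0); v=(3,2)
2. t=13/6 → R at (11,13/3); v=(-3,2)
3. t=11/3 → L at (0,35/3); v=(3,2)
4. t=1/6 → T at (1/2,12); v=(3,-2)
5. t=7/2 → R at (11,5); v=(-3,-2)
6. t=5/2 → B at (7/2,0); v=(-3,2)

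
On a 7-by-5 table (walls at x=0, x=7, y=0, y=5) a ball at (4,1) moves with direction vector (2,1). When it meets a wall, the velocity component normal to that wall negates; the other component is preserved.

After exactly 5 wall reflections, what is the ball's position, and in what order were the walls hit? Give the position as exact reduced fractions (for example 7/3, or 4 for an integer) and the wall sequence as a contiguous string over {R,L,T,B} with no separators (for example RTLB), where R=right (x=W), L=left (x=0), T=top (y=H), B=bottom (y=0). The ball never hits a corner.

Final position: (6,0)
Wall sequence: RTLRB

1. t=3/2 → R at (7,5/2); v=(-2,1)
2. t=5/2 → T at (2,5); v=(-2,-1)
3. t=1 → L at (0,4); v=(2,-1)
4. t=7/2 → R at (7,1/2); v=(-2,-1)
5. t=1/2 → B at (6,0); v=(-2,1)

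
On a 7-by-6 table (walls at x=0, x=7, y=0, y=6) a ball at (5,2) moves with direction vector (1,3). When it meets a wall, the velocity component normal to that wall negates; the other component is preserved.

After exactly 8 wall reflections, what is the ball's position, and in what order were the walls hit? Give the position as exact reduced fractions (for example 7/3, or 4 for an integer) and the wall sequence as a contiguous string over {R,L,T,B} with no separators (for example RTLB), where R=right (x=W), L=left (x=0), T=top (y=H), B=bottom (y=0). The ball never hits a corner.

1. t=4/3 → T at (19/3,6); v=(1,-3)
2. t=2/3 → R at (7,4); v=(-1,-3)
3. t=4/3 → B at (17/3,0); v=(-1,3)
4. t=2 → T at (11/3,6); v=(-1,-3)
5. t=2 → B at (5/3,0); v=(-1,3)
6. t=5/3 → L at (0,5); v=(1,3)
7. t=1/3 → T at (1/3,6); v=(1,-3)
8. t=2 → B at (7/3,0); v=(1,3)

Final position: (7/3,0)
Wall sequence: TRBTBLTB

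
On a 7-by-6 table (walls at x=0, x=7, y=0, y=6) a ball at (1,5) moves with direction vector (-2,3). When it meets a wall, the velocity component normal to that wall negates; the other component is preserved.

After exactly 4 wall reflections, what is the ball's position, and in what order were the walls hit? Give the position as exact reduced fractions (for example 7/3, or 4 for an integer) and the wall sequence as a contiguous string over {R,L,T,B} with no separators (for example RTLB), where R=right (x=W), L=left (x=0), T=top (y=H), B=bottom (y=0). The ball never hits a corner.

Final position: (7,5)
Wall sequence: TLBR

1. t=1/3 → T at (1/3,6); v=(-2,-3)
2. t=1/6 → L at (0,11/2); v=(2,-3)
3. t=11/6 → B at (11/3,0); v=(2,3)
4. t=5/3 → R at (7,5); v=(-2,3)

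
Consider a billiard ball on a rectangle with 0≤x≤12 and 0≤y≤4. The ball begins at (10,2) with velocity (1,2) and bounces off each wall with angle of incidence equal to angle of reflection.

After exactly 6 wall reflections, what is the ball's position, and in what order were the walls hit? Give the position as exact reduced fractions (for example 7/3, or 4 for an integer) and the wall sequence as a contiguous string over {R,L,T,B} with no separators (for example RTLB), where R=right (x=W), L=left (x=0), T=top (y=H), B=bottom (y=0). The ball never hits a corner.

1. t=1 → T at (11,4); v=(1,-2)
2. t=1 → R at (12,2); v=(-1,-2)
3. t=1 → B at (11,0); v=(-1,2)
4. t=2 → T at (9,4); v=(-1,-2)
5. t=2 → B at (7,0); v=(-1,2)
6. t=2 → T at (5,4); v=(-1,-2)

Final position: (5,4)
Wall sequence: TRBTBT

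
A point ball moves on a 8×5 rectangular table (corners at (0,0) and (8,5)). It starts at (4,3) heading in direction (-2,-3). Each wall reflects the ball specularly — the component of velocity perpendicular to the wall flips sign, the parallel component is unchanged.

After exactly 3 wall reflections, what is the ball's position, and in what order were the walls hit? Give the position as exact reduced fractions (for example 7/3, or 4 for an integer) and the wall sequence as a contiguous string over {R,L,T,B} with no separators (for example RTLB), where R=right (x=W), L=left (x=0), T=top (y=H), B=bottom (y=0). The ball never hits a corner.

1. t=1 → B at (2,0); v=(-2,3)
2. t=1 → L at (0,3); v=(2,3)
3. t=2/3 → T at (4/3,5); v=(2,-3)

Final position: (4/3,5)
Wall sequence: BLT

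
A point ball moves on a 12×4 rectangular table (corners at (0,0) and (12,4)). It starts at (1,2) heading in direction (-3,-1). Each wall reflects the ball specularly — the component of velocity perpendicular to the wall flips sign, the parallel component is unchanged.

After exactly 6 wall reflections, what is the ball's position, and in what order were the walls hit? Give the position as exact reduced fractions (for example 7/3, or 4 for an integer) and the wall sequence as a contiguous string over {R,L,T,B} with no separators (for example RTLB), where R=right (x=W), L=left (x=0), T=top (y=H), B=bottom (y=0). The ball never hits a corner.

1. t=1/3 → L at (0,5/3); v=(3,-1)
2. t=5/3 → B at (5,0); v=(3,1)
3. t=7/3 → R at (12,7/3); v=(-3,1)
4. t=5/3 → T at (7,4); v=(-3,-1)
5. t=7/3 → L at (0,5/3); v=(3,-1)
6. t=5/3 → B at (5,0); v=(3,1)

Final position: (5,0)
Wall sequence: LBRTLB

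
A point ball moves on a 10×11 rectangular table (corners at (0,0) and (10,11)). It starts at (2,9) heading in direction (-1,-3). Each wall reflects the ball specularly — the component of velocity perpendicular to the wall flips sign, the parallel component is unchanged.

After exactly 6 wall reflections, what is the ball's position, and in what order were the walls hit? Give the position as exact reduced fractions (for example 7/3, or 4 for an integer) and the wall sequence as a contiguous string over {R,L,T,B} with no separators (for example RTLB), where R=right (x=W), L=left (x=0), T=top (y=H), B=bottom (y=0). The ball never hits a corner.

Final position: (8,11)
Wall sequence: LBTBRT

1. t=2 → L at (0,3); v=(1,-3)
2. t=1 → B at (1,0); v=(1,3)
3. t=11/3 → T at (14/3,11); v=(1,-3)
4. t=11/3 → B at (25/3,0); v=(1,3)
5. t=5/3 → R at (10,5); v=(-1,3)
6. t=2 → T at (8,11); v=(-1,-3)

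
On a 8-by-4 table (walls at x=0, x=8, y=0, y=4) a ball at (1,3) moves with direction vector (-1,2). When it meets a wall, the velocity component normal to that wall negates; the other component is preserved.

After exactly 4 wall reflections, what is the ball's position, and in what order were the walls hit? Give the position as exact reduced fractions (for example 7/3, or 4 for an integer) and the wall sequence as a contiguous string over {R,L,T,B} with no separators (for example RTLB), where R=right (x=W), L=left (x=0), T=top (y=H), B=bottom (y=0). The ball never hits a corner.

Final position: (7/2,4)
Wall sequence: TLBT

1. t=1/2 → T at (1/2,4); v=(-1,-2)
2. t=1/2 → L at (0,3); v=(1,-2)
3. t=3/2 → B at (3/2,0); v=(1,2)
4. t=2 → T at (7/2,4); v=(1,-2)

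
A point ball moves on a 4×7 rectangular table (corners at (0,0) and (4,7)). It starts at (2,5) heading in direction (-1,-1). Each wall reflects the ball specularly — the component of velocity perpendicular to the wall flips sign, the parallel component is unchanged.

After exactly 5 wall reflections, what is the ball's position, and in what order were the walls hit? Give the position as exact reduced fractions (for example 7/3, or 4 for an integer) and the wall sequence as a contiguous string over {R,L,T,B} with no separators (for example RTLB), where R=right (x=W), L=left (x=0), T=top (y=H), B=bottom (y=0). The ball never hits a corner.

1. t=2 → L at (0,3); v=(1,-1)
2. t=3 → B at (3,0); v=(1,1)
3. t=1 → R at (4,1); v=(-1,1)
4. t=4 → L at (0,5); v=(1,1)
5. t=2 → T at (2,7); v=(1,-1)

Final position: (2,7)
Wall sequence: LBRLT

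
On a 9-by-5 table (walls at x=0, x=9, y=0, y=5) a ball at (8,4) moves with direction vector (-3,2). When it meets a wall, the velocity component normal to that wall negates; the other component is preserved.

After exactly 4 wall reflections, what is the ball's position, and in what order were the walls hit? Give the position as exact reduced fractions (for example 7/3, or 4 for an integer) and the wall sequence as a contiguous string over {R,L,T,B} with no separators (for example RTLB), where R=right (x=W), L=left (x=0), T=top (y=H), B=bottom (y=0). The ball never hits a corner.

Final position: (17/2,5)
Wall sequence: TLBT

1. t=1/2 → T at (13/2,5); v=(-3,-2)
2. t=13/6 → L at (0,2/3); v=(3,-2)
3. t=1/3 → B at (1,0); v=(3,2)
4. t=5/2 → T at (17/2,5); v=(3,-2)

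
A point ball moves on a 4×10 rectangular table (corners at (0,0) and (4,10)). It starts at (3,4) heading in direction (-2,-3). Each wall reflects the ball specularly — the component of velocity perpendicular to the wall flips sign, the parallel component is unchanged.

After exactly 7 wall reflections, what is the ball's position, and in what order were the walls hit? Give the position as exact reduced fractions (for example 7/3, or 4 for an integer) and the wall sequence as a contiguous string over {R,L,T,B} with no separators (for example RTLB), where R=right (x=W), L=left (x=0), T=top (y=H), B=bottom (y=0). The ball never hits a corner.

1. t=4/3 → B at (1/3,0); v=(-2,3)
2. t=1/6 → L at (0,1/2); v=(2,3)
3. t=2 → R at (4,13/2); v=(-2,3)
4. t=7/6 → T at (5/3,10); v=(-2,-3)
5. t=5/6 → L at (0,15/2); v=(2,-3)
6. t=2 → R at (4,3/2); v=(-2,-3)
7. t=1/2 → B at (3,0); v=(-2,3)

Final position: (3,0)
Wall sequence: BLRTLRB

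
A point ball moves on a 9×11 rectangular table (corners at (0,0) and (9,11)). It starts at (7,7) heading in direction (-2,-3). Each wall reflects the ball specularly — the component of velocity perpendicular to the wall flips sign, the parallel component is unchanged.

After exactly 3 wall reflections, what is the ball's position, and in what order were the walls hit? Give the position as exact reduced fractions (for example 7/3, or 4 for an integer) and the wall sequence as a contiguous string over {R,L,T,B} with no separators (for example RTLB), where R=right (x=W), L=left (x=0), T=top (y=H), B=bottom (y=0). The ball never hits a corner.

1. t=7/3 → B at (7/3,0); v=(-2,3)
2. t=7/6 → L at (0,7/2); v=(2,3)
3. t=5/2 → T at (5,11); v=(2,-3)

Final position: (5,11)
Wall sequence: BLT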